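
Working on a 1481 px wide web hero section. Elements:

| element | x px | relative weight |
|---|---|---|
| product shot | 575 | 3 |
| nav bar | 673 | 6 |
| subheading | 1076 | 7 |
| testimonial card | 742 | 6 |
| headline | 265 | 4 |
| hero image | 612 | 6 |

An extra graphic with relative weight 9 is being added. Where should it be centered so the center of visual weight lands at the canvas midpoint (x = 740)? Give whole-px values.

x ≈ 873

With the extra graphic, Σw becomes 3 + 6 + 7 + 6 + 4 + 6 + 9 = 41.
x: need Σw·x = 41·740 = 30340. Existing = 3·575 + 6·673 + 7·1076 + 6·742 + 4·265 + 6·612 = 22479. Remainder 7861 / 9 ≈ 873.44.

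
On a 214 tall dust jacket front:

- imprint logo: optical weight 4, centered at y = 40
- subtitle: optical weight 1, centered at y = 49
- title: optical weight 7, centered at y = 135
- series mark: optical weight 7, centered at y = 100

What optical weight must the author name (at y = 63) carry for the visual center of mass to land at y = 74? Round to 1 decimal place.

Fixed elements: Σw = 4 + 1 + 7 + 7 = 19, Σw·y = 4·40 + 1·49 + 7·135 + 7·100 = 1854.
Balance at y = 74 requires (1854 + w·63) / (19 + w) = 74.
Rearranging, w·(63 − 74) = 74·19 − 1854 = -448, so w ≈ -448/-11 = 40.73.

w ≈ 40.7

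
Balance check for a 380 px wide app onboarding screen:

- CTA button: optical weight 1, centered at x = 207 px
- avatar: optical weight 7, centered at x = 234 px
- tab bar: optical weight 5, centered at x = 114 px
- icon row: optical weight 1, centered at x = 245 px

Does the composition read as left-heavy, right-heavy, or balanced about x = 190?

balanced

Total weight = 1 + 7 + 5 + 1 = 14.
Σw·x = 1·207 + 7·234 + 5·114 + 1·245 = 2660, so x̄ = 2660/14 ≈ 190.00.
That equals the midline 190 — balanced.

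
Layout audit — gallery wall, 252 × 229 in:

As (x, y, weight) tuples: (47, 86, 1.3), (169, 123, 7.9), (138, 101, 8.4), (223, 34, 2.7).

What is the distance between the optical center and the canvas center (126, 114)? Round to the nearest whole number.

≈ 33 in

Total weight = 1.3 + 7.9 + 8.4 + 2.7 = 20.3.
x: (1.3·47 + 7.9·169 + 8.4·138 + 2.7·223) / 20.3 = 3157.5 / 20.3 ≈ 155.54
y: (1.3·86 + 7.9·123 + 8.4·101 + 2.7·34) / 20.3 = 2023.7 / 20.3 ≈ 99.69
Relative to (126, 114): Δ = (29.54, -14.31); |Δ| = √(29.54² + -14.31²) ≈ 32.83.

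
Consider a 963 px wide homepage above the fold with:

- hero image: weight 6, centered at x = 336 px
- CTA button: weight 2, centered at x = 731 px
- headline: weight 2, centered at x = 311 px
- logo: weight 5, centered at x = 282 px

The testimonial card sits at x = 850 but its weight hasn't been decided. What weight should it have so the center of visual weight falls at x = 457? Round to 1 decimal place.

Known weights sum to 6 + 2 + 2 + 5 = 15; their moment is 6·336 + 2·731 + 2·311 + 5·282 = 5510.
Set Σw·x/Σw = 457: (5510 + 850w) = 457·(15 + w).
Solving: w = (457·15 − 5510) / (850 − 457) = 1345 / 393 ≈ 3.42.

w ≈ 3.4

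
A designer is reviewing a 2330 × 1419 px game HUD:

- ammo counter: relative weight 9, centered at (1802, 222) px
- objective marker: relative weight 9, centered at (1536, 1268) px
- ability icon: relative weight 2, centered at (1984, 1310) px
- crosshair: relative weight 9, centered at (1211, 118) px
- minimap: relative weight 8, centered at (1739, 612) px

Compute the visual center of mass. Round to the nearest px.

Σw = 9 + 9 + 2 + 9 + 8 = 37.
Σw·x = 9·1802 + 9·1536 + 2·1984 + 9·1211 + 8·1739 = 58821, so x̄ = 58821/37 ≈ 1589.76.
Σw·y = 9·222 + 9·1268 + 2·1310 + 9·118 + 8·612 = 21988, so ȳ = 21988/37 ≈ 594.27.

(1590, 594)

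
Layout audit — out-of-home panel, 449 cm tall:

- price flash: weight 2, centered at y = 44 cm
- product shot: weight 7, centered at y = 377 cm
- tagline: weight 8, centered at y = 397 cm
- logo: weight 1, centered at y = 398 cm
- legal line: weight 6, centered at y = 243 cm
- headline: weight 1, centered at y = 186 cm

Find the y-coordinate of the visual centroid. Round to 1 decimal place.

y ≈ 317.8

Σw = 2 + 7 + 8 + 1 + 6 + 1 = 25.
y: moment 7945 / weight 25 ≈ 317.80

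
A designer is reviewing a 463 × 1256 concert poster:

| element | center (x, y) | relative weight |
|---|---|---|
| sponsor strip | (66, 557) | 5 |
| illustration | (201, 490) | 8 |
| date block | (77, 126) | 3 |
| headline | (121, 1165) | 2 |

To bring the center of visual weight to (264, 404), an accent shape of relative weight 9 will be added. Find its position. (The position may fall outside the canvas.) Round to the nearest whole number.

New total weight: (5 + 8 + 3 + 2) + 9 = 27.
Along x: (2411 + 9·x) / 27 = 264 (existing moment 5·66 + 8·201 + 3·77 + 2·121 = 2411) ⇒ x = (7128 − 2411) / 9 ≈ 524.11.
Along y: (9413 + 9·y) / 27 = 404 (existing moment 5·557 + 8·490 + 3·126 + 2·1165 = 9413) ⇒ y = (10908 − 9413) / 9 ≈ 166.11.

(524, 166)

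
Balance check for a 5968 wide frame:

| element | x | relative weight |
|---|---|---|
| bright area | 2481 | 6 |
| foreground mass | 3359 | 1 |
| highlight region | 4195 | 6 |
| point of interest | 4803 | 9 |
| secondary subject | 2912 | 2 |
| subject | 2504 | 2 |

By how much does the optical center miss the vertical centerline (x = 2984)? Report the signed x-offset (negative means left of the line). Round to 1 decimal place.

≈ 765.0

Weights sum to 6 + 1 + 6 + 9 + 2 + 2 = 26.
Σw·x = 97474; x̄ = 97474/26 ≈ 3749.00.
Difference: 3749.00 − 2984 ≈ 765.00.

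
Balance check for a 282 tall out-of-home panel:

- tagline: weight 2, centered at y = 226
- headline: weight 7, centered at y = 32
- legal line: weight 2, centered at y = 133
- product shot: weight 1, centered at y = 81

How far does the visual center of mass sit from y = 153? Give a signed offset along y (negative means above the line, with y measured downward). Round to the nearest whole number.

≈ -68

Weights sum to 2 + 7 + 2 + 1 = 12.
Σw·y = 2·226 + 7·32 + 2·133 + 1·81 = 1023, so ȳ = 1023/12 ≈ 85.25.
Against y = 153, that's 85.25 − 153 = -67.75.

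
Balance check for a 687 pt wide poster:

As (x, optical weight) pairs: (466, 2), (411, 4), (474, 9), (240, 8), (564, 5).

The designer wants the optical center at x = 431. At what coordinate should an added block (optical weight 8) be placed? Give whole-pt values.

New total weight: (2 + 4 + 9 + 8 + 5) + 8 = 36.
x: target moment 36×431 = 15516; current 2·466 + 4·411 + 9·474 + 8·240 + 5·564 = 11582; the added block supplies 3934, so x = 3934/8 ≈ 491.75.

x ≈ 492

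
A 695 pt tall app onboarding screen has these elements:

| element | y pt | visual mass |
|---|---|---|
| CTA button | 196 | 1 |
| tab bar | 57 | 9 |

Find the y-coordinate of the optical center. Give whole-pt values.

Σw = 1 + 9 = 10.
y-moment: 1·196 + 9·57 = 709; centroid 709/10 ≈ 70.90.

y ≈ 71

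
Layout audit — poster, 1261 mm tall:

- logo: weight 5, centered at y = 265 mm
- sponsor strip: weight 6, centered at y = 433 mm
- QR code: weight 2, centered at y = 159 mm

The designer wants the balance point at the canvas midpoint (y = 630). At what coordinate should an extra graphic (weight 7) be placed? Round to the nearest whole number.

New total weight: (5 + 6 + 2) + 7 = 20.
y: need Σw·y = 20·630 = 12600. Existing = 5·265 + 6·433 + 2·159 = 4241. Remainder 8359 / 7 ≈ 1194.14.

y ≈ 1194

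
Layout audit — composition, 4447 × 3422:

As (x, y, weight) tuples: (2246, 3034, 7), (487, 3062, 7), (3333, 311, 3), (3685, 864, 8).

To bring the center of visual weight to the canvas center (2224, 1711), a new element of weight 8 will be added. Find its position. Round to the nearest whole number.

After adding the new element, total weight = 7 + 7 + 3 + 8 + 8 = 33.
Along x: (58610 + 8·x) / 33 = 2224 (existing moment 7·2246 + 7·487 + 3·3333 + 8·3685 = 58610) ⇒ x = (73392 − 58610) / 8 ≈ 1847.75.
Along y: (50517 + 8·y) / 33 = 1711 (existing moment 7·3034 + 7·3062 + 3·311 + 8·864 = 50517) ⇒ y = (56463 − 50517) / 8 ≈ 743.25.

(1848, 743)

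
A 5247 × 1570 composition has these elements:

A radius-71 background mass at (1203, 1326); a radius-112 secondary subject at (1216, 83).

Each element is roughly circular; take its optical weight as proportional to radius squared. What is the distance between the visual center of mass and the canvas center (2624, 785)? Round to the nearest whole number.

Weights ∝ r²: background mass 71² = 5041, secondary subject 112² = 12544; Σw = 17585.
x: (5041·1203 + 12544·1216) / 17585 = 21317827 / 17585 ≈ 1212.27
y: (5041·1326 + 12544·83) / 17585 = 7725518 / 17585 ≈ 439.32
From (2624, 785): dx = -1411.73, dy = -345.68, so the distance is √(dx²+dy²) ≈ 1453.43.

≈ 1453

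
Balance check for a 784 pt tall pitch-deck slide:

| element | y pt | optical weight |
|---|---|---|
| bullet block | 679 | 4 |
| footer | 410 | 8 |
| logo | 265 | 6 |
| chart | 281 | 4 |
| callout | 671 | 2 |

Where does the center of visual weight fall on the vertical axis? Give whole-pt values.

y ≈ 419

Total weight = 4 + 8 + 6 + 4 + 2 = 24.
Σw·y = 4·679 + 8·410 + 6·265 + 4·281 + 2·671 = 10052, so ȳ = 10052/24 ≈ 418.83.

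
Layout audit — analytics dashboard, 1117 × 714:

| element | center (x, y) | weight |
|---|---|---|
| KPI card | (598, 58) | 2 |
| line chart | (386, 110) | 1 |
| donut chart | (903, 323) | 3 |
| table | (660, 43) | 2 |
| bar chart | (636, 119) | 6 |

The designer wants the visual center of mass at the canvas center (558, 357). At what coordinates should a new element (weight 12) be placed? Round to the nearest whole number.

(423, 607)

New total weight: (2 + 1 + 3 + 2 + 6) + 12 = 26.
x: target moment 26×558 = 14508; current 2·598 + 1·386 + 3·903 + 2·660 + 6·636 = 9427; the new element supplies 5081, so x = 5081/12 ≈ 423.42.
y: target moment 26×357 = 9282; current 2·58 + 1·110 + 3·323 + 2·43 + 6·119 = 1995; the new element supplies 7287, so y = 7287/12 ≈ 607.25.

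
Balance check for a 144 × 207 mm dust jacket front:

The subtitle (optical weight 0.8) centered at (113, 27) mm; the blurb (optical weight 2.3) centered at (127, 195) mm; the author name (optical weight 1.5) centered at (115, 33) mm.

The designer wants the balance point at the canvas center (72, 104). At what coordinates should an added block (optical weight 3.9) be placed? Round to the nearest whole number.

With the added block, Σw becomes 0.8 + 2.3 + 1.5 + 3.9 = 8.5.
Along x: (555.0 + 3.9·x) / 8.5 = 72 (existing moment 0.8·113 + 2.3·127 + 1.5·115 = 555.0) ⇒ x = (612.0 − 555.0) / 3.9 ≈ 14.62.
Along y: (519.6 + 3.9·y) / 8.5 = 104 (existing moment 0.8·27 + 2.3·195 + 1.5·33 = 519.6) ⇒ y = (884.0 − 519.6) / 3.9 ≈ 93.44.

(15, 93)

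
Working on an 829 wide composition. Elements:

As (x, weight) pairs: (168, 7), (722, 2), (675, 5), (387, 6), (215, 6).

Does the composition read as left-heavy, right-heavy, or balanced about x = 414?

left-heavy

Total weight = 7 + 2 + 5 + 6 + 6 = 26.
x-moment: 7·168 + 2·722 + 5·675 + 6·387 + 6·215 = 9607; centroid 9607/26 ≈ 369.50.
Since 369.5 is left of 414, the composition reads left-heavy.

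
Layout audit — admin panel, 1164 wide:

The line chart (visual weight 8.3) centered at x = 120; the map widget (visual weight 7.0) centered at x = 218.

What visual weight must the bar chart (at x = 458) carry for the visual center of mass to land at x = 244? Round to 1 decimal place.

w ≈ 5.7

Known weights sum to 8.3 + 7.0 = 15.3; their moment is 8.3·120 + 7.0·218 = 2522.0.
Set Σw·x/Σw = 244: (2522.0 + 458w) = 244·(15.3 + w).
Rearranging, w·(458 − 244) = 244·15.3 − 2522.0 = 1211.2, so w ≈ 1211.2/214 = 5.66.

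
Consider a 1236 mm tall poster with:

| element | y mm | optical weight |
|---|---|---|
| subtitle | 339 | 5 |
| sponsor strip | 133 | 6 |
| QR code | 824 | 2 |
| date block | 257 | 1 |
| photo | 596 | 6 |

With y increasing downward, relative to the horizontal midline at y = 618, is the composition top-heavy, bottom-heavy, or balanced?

top-heavy

Σw = 5 + 6 + 2 + 1 + 6 = 20.
y-moment: 5·339 + 6·133 + 2·824 + 1·257 + 6·596 = 7974; centroid 7974/20 ≈ 398.70.
398.7 vs midline 618 → top-heavy.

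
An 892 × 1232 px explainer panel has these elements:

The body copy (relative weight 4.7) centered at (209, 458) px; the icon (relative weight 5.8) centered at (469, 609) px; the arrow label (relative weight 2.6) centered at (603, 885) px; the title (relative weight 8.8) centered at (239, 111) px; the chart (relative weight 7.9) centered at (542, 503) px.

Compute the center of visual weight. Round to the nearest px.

(391, 434)

Weights sum to 4.7 + 5.8 + 2.6 + 8.8 + 7.9 = 29.8.
Σw·x = 4.7·209 + 5.8·469 + 2.6·603 + 8.8·239 + 7.9·542 = 11655.3, so x̄ = 11655.3/29.8 ≈ 391.12.
Σw·y = 4.7·458 + 5.8·609 + 2.6·885 + 8.8·111 + 7.9·503 = 12936.3, so ȳ = 12936.3/29.8 ≈ 434.10.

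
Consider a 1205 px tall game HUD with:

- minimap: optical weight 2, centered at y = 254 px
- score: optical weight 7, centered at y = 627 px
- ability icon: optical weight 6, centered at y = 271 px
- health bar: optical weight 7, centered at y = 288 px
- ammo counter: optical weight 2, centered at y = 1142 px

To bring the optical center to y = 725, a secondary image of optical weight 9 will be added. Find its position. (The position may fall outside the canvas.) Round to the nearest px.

New total weight: (2 + 7 + 6 + 7 + 2) + 9 = 33.
y: need Σw·y = 33·725 = 23925. Existing = 2·254 + 7·627 + 6·271 + 7·288 + 2·1142 = 10823. Remainder 13102 / 9 ≈ 1455.78.

y ≈ 1456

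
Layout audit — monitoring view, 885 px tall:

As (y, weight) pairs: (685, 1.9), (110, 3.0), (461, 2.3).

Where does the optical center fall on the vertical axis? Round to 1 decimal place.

y ≈ 373.9

Weights sum to 1.9 + 3.0 + 2.3 = 7.2.
Σw·y = 1.9·685 + 3.0·110 + 2.3·461 = 2691.8, so ȳ = 2691.8/7.2 ≈ 373.86.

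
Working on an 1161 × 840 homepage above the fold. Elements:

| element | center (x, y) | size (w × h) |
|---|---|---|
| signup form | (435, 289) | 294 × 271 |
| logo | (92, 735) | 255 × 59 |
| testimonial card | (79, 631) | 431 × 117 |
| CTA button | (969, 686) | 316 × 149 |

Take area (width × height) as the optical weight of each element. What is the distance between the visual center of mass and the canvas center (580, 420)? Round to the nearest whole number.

Areas → weights: signup form 294·271 = 79674, logo 255·59 = 15045, testimonial card 431·117 = 50427, CTA button 316·149 = 47084; Σw = 192230.
x: (79674·435 + 15045·92 + 50427·79 + 47084·969) / 192230 = 85650459 / 192230 ≈ 445.56
y: (79674·289 + 15045·735 + 50427·631 + 47084·686) / 192230 = 98202922 / 192230 ≈ 510.86
From (580, 420): dx = -134.44, dy = 90.86, so the distance is √(dx²+dy²) ≈ 162.26.

≈ 162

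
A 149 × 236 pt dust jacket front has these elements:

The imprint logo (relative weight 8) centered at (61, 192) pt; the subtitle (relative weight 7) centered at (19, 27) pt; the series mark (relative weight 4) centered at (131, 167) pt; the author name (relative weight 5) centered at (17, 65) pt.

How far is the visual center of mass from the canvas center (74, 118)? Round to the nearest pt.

Σw = 8 + 7 + 4 + 5 = 24.
x: (8·61 + 7·19 + 4·131 + 5·17) / 24 = 1230 / 24 ≈ 51.25
y: (8·192 + 7·27 + 4·167 + 5·65) / 24 = 2718 / 24 ≈ 113.25
Offset from (74, 118): Δx ≈ -22.75, Δy ≈ -4.75; distance = √(Δx² + Δy²) ≈ 23.24.

≈ 23 pt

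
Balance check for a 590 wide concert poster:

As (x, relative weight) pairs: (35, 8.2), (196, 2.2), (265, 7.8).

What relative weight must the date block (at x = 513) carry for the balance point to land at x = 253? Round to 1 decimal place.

w ≈ 7.0

Fixed elements: Σw = 8.2 + 2.2 + 7.8 = 18.2, Σw·x = 8.2·35 + 2.2·196 + 7.8·265 = 2785.2.
For the centroid to hit 253: (2785.2 + w·513) / (18.2 + w) = 253.
Rearranging, w·(513 − 253) = 253·18.2 − 2785.2 = 1819.4, so w ≈ 1819.4/260 = 7.00.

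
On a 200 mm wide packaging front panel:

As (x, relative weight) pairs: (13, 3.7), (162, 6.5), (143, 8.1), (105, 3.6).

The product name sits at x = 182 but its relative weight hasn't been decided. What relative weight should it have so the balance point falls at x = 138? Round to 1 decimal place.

Fixed elements: Σw = 3.7 + 6.5 + 8.1 + 3.6 = 21.9, Σw·x = 3.7·13 + 6.5·162 + 8.1·143 + 3.6·105 = 2637.4.
For the centroid to hit 138: (2637.4 + w·182) / (21.9 + w) = 138.
Solving: w = (138·21.9 − 2637.4) / (182 − 138) = 384.8 / 44 ≈ 8.75.

w ≈ 8.7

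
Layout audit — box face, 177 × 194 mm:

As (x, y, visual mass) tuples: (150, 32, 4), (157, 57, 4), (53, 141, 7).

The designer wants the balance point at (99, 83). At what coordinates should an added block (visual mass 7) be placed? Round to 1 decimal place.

(82.7, 69.0)

With the added block, Σw becomes 4 + 4 + 7 + 7 = 22.
x: need Σw·x = 22·99 = 2178. Existing = 4·150 + 4·157 + 7·53 = 1599. Remainder 579 / 7 ≈ 82.71.
y: need Σw·y = 22·83 = 1826. Existing = 4·32 + 4·57 + 7·141 = 1343. Remainder 483 / 7 ≈ 69.00.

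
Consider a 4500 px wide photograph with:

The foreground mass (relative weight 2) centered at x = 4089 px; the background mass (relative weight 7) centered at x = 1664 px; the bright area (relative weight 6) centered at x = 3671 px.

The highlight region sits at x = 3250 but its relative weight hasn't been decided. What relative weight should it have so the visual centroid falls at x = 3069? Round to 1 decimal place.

Existing Σw = 15 (2 + 7 + 6); existing moment 2·4089 + 7·1664 + 6·3671 = 41852.
Set Σw·x/Σw = 3069: (41852 + 3250w) = 3069·(15 + w).
Solving: w = (3069·15 − 41852) / (3250 − 3069) = 4183 / 181 ≈ 23.11.

w ≈ 23.1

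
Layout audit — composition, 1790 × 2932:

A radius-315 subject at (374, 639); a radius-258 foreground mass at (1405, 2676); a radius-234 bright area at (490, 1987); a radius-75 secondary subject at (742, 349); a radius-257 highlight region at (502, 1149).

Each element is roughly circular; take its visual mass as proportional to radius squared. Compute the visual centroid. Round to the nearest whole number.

Weights ∝ r²: subject 315² = 99225, foreground mass 258² = 66564, bright area 234² = 54756, secondary subject 75² = 5625, highlight region 257² = 66049; Σw = 292219.
x: (99225·374 + 66564·1405 + 54756·490 + 5625·742 + 66049·502) / 292219 = 194793358 / 292219 ≈ 666.60
y: (99225·639 + 66564·2676 + 54756·1987 + 5625·349 + 66049·1149) / 292219 = 428183637 / 292219 ≈ 1465.28

(667, 1465)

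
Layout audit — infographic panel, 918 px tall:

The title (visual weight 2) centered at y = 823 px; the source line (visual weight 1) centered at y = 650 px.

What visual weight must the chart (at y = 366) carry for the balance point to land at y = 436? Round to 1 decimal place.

w ≈ 14.1

Existing Σw = 3 (2 + 1); existing moment 2·823 + 1·650 = 2296.
For the centroid to hit 436: (2296 + w·366) / (3 + w) = 436.
So w = (436·3 − 2296)/(366 − 436) = -988/-70 ≈ 14.11.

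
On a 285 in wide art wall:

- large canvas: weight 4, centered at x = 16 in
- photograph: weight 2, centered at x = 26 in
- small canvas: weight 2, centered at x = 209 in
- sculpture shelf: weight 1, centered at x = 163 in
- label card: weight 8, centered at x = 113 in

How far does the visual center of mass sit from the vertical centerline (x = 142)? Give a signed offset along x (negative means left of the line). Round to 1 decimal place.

≈ -47.8 in

Weights sum to 4 + 2 + 2 + 1 + 8 = 17.
x-moment: 4·16 + 2·26 + 2·209 + 1·163 + 8·113 = 1601; centroid 1601/17 ≈ 94.18.
Against x = 142, that's 94.18 − 142 = -47.82.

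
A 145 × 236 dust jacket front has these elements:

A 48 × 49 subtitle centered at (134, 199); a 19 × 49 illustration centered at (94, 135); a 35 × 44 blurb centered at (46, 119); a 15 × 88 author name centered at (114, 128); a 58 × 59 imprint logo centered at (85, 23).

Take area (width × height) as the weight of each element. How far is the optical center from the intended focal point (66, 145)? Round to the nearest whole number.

Areas → weights: subtitle 48·49 = 2352, illustration 19·49 = 931, blurb 35·44 = 1540, author name 15·88 = 1320, imprint logo 58·59 = 3422; Σw = 9565.
Σw·x = 2352·134 + 931·94 + 1540·46 + 1320·114 + 3422·85 = 914872, so x̄ = 914872/9565 ≈ 95.65.
Σw·y = 2352·199 + 931·135 + 1540·119 + 1320·128 + 3422·23 = 1024659, so ȳ = 1024659/9565 ≈ 107.13.
Relative to (66, 145): Δ = (29.65, -37.87); |Δ| = √(29.65² + -37.87²) ≈ 48.10.

≈ 48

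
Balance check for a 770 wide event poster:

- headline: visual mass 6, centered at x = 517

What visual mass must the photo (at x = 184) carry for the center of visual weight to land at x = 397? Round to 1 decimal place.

w ≈ 3.4

The single fixed element contributes weight 6, moment 6·517 = 3102.
Balance at x = 397 requires (3102 + w·184) / (6 + w) = 397.
So w = (397·6 − 3102)/(184 − 397) = -720/-213 ≈ 3.38.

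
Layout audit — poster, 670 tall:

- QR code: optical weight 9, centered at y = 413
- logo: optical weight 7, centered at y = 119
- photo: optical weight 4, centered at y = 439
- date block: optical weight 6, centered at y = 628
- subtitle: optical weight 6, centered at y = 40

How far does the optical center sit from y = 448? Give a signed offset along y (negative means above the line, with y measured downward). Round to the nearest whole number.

Σw = 9 + 7 + 4 + 6 + 6 = 32.
Σw·y = 9·413 + 7·119 + 4·439 + 6·628 + 6·40 = 10314, so ȳ = 10314/32 ≈ 322.31.
Against y = 448, that's 322.31 − 448 = -125.69.

≈ -126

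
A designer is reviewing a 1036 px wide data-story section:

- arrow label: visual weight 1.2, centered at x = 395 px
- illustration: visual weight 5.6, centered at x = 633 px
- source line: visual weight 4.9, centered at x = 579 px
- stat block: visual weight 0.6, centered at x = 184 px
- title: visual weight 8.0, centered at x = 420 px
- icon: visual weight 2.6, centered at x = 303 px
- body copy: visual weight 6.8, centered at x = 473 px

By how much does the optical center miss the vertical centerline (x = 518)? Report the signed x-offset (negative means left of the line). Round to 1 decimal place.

≈ -35.5 px

Weights sum to 1.2 + 5.6 + 4.9 + 0.6 + 8.0 + 2.6 + 6.8 = 29.7.
Σw·x = 1.2·395 + 5.6·633 + 4.9·579 + 0.6·184 + 8.0·420 + 2.6·303 + 6.8·473 = 14330.5, so x̄ = 14330.5/29.7 ≈ 482.51.
Offset from x = 518: 482.51 − 518 ≈ -35.49.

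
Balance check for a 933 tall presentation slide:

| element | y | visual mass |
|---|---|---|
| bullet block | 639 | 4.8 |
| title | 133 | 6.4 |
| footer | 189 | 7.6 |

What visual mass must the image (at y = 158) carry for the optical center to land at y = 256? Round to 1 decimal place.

Existing Σw = 18.8 (4.8 + 6.4 + 7.6); existing moment 4.8·639 + 6.4·133 + 7.6·189 = 5354.8.
Balance at y = 256 requires (5354.8 + w·158) / (18.8 + w) = 256.
Solving: w = (256·18.8 − 5354.8) / (158 − 256) = -542.0 / -98 ≈ 5.53.

w ≈ 5.5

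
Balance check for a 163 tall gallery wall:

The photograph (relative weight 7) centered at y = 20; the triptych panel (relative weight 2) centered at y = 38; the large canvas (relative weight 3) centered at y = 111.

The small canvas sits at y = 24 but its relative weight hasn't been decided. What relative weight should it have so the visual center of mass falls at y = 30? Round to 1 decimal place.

Existing Σw = 12 (7 + 2 + 3); existing moment 7·20 + 2·38 + 3·111 = 549.
For the centroid to hit 30: (549 + w·24) / (12 + w) = 30.
Solving: w = (30·12 − 549) / (24 − 30) = -189 / -6 ≈ 31.50.

w ≈ 31.5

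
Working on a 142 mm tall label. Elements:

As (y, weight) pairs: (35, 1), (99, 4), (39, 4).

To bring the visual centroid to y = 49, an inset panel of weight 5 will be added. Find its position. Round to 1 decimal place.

y ≈ 19.8

After adding the inset panel, total weight = 1 + 4 + 4 + 5 = 14.
y: need Σw·y = 14·49 = 686. Existing = 1·35 + 4·99 + 4·39 = 587. Remainder 99 / 5 ≈ 19.80.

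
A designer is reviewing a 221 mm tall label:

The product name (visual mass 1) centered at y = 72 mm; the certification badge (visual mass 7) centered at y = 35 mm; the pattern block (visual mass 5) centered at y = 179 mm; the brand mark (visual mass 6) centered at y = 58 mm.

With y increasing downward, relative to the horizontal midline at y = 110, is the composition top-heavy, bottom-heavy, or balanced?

top-heavy

Total weight = 1 + 7 + 5 + 6 = 19.
y-moment: 1·72 + 7·35 + 5·179 + 6·58 = 1560; centroid 1560/19 ≈ 82.11.
Since 82.1 is above (smaller y than) 110, the composition reads top-heavy.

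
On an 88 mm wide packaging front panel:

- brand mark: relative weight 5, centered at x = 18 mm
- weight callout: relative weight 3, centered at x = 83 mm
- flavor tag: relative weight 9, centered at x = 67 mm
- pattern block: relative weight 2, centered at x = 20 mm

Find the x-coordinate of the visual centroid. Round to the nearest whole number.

x ≈ 52

Σw = 5 + 3 + 9 + 2 = 19.
Σw·x = 5·18 + 3·83 + 9·67 + 2·20 = 982, so x̄ = 982/19 ≈ 51.68.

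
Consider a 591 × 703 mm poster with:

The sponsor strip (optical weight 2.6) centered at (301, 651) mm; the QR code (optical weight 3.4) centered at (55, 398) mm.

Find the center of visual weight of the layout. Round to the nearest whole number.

(162, 508)

Σw = 2.6 + 3.4 = 6.0.
x: (2.6·301 + 3.4·55) / 6.0 = 969.6 / 6.0 ≈ 161.60
y: (2.6·651 + 3.4·398) / 6.0 = 3045.8 / 6.0 ≈ 507.63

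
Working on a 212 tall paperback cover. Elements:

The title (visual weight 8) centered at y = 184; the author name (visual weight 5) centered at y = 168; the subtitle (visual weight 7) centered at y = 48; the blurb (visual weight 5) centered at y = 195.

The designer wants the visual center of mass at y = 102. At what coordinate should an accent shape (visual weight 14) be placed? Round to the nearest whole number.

After adding the accent shape, total weight = 8 + 5 + 7 + 5 + 14 = 39.
y: target moment 39×102 = 3978; current 8·184 + 5·168 + 7·48 + 5·195 = 3623; the accent shape supplies 355, so y = 355/14 ≈ 25.36.

y ≈ 25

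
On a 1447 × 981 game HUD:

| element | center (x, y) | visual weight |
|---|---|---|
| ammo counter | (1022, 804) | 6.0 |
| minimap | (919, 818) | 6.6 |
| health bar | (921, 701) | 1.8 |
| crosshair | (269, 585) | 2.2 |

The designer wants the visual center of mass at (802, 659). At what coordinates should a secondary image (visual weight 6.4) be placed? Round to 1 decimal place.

(624.8, 372.7)

New total weight: (6.0 + 6.6 + 1.8 + 2.2) + 6.4 = 23.0.
x: target moment 23.0×802 = 18446.0; current 6.0·1022 + 6.6·919 + 1.8·921 + 2.2·269 = 14447.0; the secondary image supplies 3999.0, so x = 3999.0/6.4 ≈ 624.84.
y: target moment 23.0×659 = 15157.0; current 6.0·804 + 6.6·818 + 1.8·701 + 2.2·585 = 12771.6; the secondary image supplies 2385.4, so y = 2385.4/6.4 ≈ 372.72.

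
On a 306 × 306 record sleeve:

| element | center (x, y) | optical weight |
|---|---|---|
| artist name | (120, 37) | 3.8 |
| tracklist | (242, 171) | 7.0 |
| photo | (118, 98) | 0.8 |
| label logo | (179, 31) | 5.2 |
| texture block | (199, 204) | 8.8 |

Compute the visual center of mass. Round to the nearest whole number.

Σw = 3.8 + 7.0 + 0.8 + 5.2 + 8.8 = 25.6.
x: (3.8·120 + 7.0·242 + 0.8·118 + 5.2·179 + 8.8·199) / 25.6 = 4926.4 / 25.6 ≈ 192.44
y: (3.8·37 + 7.0·171 + 0.8·98 + 5.2·31 + 8.8·204) / 25.6 = 3372.4 / 25.6 ≈ 131.73

(192, 132)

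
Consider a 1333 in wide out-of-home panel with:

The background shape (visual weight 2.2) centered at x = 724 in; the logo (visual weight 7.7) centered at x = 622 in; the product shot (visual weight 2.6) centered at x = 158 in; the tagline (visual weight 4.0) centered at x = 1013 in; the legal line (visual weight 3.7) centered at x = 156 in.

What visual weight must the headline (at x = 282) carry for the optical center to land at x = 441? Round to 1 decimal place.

Fixed elements: Σw = 2.2 + 7.7 + 2.6 + 4.0 + 3.7 = 20.2, Σw·x = 2.2·724 + 7.7·622 + 2.6·158 + 4.0·1013 + 3.7·156 = 11422.2.
Set Σw·x/Σw = 441: (11422.2 + 282w) = 441·(20.2 + w).
So w = (441·20.2 − 11422.2)/(282 − 441) = -2514.0/-159 ≈ 15.81.

w ≈ 15.8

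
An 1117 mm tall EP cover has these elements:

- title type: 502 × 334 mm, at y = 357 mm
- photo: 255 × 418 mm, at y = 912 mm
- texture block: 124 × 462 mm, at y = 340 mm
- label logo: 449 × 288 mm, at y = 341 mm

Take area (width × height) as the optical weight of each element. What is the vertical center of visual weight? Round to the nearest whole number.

y ≈ 479

Areas → weights: title type 502·334 = 167668, photo 255·418 = 106590, texture block 124·462 = 57288, label logo 449·288 = 129312; Σw = 460858.
Σw·y = 167668·357 + 106590·912 + 57288·340 + 129312·341 = 220640868, so ȳ = 220640868/460858 ≈ 478.76.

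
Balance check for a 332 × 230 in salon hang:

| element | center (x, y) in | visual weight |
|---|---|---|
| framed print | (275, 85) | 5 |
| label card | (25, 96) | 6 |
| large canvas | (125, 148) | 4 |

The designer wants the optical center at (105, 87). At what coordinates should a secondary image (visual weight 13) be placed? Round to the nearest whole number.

With the secondary image, Σw becomes 5 + 6 + 4 + 13 = 28.
x: target moment 28×105 = 2940; current 5·275 + 6·25 + 4·125 = 2025; the secondary image supplies 915, so x = 915/13 ≈ 70.38.
y: target moment 28×87 = 2436; current 5·85 + 6·96 + 4·148 = 1593; the secondary image supplies 843, so y = 843/13 ≈ 64.85.

(70, 65)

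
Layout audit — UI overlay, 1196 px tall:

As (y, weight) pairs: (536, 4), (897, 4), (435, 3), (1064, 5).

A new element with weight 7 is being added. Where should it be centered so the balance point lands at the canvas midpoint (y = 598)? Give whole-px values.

y ≈ 200

After adding the new element, total weight = 4 + 4 + 3 + 5 + 7 = 23.
Along y: (12357 + 7·y) / 23 = 598 (existing moment 4·536 + 4·897 + 3·435 + 5·1064 = 12357) ⇒ y = (13754 − 12357) / 7 ≈ 199.57.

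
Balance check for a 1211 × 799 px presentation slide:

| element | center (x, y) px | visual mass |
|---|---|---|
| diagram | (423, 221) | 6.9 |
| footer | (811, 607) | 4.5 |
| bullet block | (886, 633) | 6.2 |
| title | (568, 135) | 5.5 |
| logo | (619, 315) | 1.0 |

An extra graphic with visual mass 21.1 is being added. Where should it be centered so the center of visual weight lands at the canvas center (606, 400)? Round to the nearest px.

New total weight: (6.9 + 4.5 + 6.2 + 5.5 + 1.0) + 21.1 = 45.2.
Along x: (15804.4 + 21.1·x) / 45.2 = 606 (existing moment 6.9·423 + 4.5·811 + 6.2·886 + 5.5·568 + 1.0·619 = 15804.4) ⇒ x = (27391.2 − 15804.4) / 21.1 ≈ 549.14.
Along y: (9238.5 + 21.1·y) / 45.2 = 400 (existing moment 6.9·221 + 4.5·607 + 6.2·633 + 5.5·135 + 1.0·315 = 9238.5) ⇒ y = (18080.0 − 9238.5) / 21.1 ≈ 419.03.

(549, 419)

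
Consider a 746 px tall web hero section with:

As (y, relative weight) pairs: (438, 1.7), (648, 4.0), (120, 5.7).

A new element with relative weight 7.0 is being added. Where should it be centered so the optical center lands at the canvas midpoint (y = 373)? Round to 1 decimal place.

After adding the new element, total weight = 1.7 + 4.0 + 5.7 + 7.0 = 18.4.
y: need Σw·y = 18.4·373 = 6863.2. Existing = 1.7·438 + 4.0·648 + 5.7·120 = 4020.6. Remainder 2842.6 / 7.0 ≈ 406.09.

y ≈ 406.1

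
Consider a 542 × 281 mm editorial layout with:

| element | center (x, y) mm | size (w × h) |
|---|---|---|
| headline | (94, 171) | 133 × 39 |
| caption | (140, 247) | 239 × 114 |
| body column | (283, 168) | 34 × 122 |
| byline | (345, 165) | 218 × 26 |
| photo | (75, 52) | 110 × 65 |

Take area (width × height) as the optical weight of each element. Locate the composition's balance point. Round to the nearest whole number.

(161, 195)

Taking area as weight: headline 133·39 = 5187, caption 239·114 = 27246, body column 34·122 = 4148, byline 218·26 = 5668, photo 110·65 = 7150. Sum 49399.
x: (5187·94 + 27246·140 + 4148·283 + 5668·345 + 7150·75) / 49399 = 7967612 / 49399 ≈ 161.29
y: (5187·171 + 27246·247 + 4148·168 + 5668·165 + 7150·52) / 49399 = 9620623 / 49399 ≈ 194.75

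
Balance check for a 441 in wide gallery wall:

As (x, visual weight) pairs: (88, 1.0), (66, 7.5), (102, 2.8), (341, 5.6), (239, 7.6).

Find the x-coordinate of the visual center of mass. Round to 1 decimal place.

x ≈ 187.5

Weights sum to 1.0 + 7.5 + 2.8 + 5.6 + 7.6 = 24.5.
x: (1.0·88 + 7.5·66 + 2.8·102 + 5.6·341 + 7.6·239) / 24.5 = 4594.6 / 24.5 ≈ 187.53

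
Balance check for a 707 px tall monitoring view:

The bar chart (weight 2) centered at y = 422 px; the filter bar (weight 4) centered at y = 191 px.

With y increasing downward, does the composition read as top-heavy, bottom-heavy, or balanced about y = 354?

top-heavy

Total weight = 2 + 4 = 6.
y-moment: 2·422 + 4·191 = 1608; centroid 1608/6 ≈ 268.00.
Since 268.0 is above (smaller y than) 354, the composition reads top-heavy.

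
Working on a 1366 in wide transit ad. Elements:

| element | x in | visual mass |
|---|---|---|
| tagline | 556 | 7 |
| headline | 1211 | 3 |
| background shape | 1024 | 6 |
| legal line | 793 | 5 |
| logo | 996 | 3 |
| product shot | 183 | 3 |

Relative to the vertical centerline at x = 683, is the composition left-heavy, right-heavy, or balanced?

right-heavy

Weights sum to 7 + 3 + 6 + 5 + 3 + 3 = 27.
x: moment 21171 / weight 27 ≈ 784.11
784.1 vs midline 683 → right-heavy.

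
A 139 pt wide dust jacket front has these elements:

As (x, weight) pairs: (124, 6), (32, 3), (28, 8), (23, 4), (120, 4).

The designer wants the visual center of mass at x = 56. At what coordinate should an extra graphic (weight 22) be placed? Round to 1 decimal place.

x ≈ 45.3

After adding the extra graphic, total weight = 6 + 3 + 8 + 4 + 4 + 22 = 47.
Along x: (1636 + 22·x) / 47 = 56 (existing moment 6·124 + 3·32 + 8·28 + 4·23 + 4·120 = 1636) ⇒ x = (2632 − 1636) / 22 ≈ 45.27.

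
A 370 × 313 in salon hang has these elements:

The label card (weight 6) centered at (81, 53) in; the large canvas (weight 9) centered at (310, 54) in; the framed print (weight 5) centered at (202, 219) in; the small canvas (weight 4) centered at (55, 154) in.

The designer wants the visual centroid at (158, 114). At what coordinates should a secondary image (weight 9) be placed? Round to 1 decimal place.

With the secondary image, Σw becomes 6 + 9 + 5 + 4 + 9 = 33.
Along x: (4506 + 9·x) / 33 = 158 (existing moment 6·81 + 9·310 + 5·202 + 4·55 = 4506) ⇒ x = (5214 − 4506) / 9 ≈ 78.67.
Along y: (2515 + 9·y) / 33 = 114 (existing moment 6·53 + 9·54 + 5·219 + 4·154 = 2515) ⇒ y = (3762 − 2515) / 9 ≈ 138.56.

(78.7, 138.6)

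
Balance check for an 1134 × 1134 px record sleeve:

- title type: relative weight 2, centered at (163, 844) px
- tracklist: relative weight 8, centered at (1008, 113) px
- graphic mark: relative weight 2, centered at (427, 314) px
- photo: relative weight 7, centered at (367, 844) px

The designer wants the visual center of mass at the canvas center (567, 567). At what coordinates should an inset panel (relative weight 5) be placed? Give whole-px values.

(359, 896)

New total weight: (2 + 8 + 2 + 7) + 5 = 24.
x: target moment 24×567 = 13608; current 2·163 + 8·1008 + 2·427 + 7·367 = 11813; the inset panel supplies 1795, so x = 1795/5 ≈ 359.00.
y: target moment 24×567 = 13608; current 2·844 + 8·113 + 2·314 + 7·844 = 9128; the inset panel supplies 4480, so y = 4480/5 ≈ 896.00.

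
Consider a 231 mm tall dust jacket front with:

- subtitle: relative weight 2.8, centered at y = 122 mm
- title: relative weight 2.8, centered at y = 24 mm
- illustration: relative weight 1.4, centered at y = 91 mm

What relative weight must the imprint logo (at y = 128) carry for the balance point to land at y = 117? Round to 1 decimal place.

Known weights sum to 2.8 + 2.8 + 1.4 = 7.0; their moment is 2.8·122 + 2.8·24 + 1.4·91 = 536.2.
Set Σw·y/Σw = 117: (536.2 + 128w) = 117·(7.0 + w).
So w = (117·7.0 − 536.2)/(128 − 117) = 282.8/11 ≈ 25.71.

w ≈ 25.7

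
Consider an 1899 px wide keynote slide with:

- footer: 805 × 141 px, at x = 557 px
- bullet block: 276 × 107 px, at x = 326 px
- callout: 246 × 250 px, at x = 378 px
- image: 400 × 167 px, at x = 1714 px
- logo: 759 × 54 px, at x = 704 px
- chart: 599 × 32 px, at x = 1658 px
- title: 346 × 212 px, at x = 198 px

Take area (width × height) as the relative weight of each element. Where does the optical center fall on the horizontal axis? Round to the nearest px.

Areas → weights: footer 805·141 = 113505, bullet block 276·107 = 29532, callout 246·250 = 61500, image 400·167 = 66800, logo 759·54 = 40986, chart 599·32 = 19168, title 346·212 = 73352; Σw = 404843.
Σw·x = 113505·557 + 29532·326 + 61500·378 + 66800·1714 + 40986·704 + 19168·1658 + 73352·198 = 285750301, so x̄ = 285750301/404843 ≈ 705.83.

x ≈ 706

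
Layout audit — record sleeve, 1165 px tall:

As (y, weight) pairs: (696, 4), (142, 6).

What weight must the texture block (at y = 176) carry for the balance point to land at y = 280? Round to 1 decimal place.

w ≈ 8.0

Existing Σw = 10 (4 + 6); existing moment 4·696 + 6·142 = 3636.
Balance at y = 280 requires (3636 + w·176) / (10 + w) = 280.
Rearranging, w·(176 − 280) = 280·10 − 3636 = -836, so w ≈ -836/-104 = 8.04.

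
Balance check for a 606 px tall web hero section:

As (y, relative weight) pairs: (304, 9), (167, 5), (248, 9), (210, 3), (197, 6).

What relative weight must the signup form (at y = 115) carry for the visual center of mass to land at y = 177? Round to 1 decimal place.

w ≈ 31.5

Fixed elements: Σw = 9 + 5 + 9 + 3 + 6 = 32, Σw·y = 9·304 + 5·167 + 9·248 + 3·210 + 6·197 = 7615.
Set Σw·y/Σw = 177: (7615 + 115w) = 177·(32 + w).
Solving: w = (177·32 − 7615) / (115 − 177) = -1951 / -62 ≈ 31.47.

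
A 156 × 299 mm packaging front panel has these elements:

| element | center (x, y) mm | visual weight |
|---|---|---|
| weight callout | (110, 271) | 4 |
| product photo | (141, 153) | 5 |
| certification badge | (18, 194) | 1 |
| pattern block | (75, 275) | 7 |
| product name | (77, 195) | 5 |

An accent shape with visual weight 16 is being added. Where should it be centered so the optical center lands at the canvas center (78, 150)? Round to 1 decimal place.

New total weight: (4 + 5 + 1 + 7 + 5) + 16 = 38.
x: need Σw·x = 38·78 = 2964. Existing = 4·110 + 5·141 + 1·18 + 7·75 + 5·77 = 2073. Remainder 891 / 16 ≈ 55.69.
y: need Σw·y = 38·150 = 5700. Existing = 4·271 + 5·153 + 1·194 + 7·275 + 5·195 = 4943. Remainder 757 / 16 ≈ 47.31.

(55.7, 47.3)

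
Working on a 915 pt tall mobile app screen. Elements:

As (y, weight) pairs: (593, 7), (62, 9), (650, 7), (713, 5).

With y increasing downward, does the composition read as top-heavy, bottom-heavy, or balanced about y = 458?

Σw = 7 + 9 + 7 + 5 = 28.
Σw·y = 7·593 + 9·62 + 7·650 + 5·713 = 12824, so ȳ = 12824/28 ≈ 458.00.
458.00 = 458 exactly: balanced.

balanced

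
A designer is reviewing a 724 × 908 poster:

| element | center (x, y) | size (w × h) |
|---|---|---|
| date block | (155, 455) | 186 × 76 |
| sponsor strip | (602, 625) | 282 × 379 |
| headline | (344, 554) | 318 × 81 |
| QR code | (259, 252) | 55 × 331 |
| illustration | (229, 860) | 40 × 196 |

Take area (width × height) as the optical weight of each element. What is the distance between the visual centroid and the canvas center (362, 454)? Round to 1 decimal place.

≈ 162.6

Areas: date block 186·76 = 14136, sponsor strip 282·379 = 106878, headline 318·81 = 25758, QR code 55·331 = 18205, illustration 40·196 = 7840. Total weight = 172817.
Σw·x = 14136·155 + 106878·602 + 25758·344 + 18205·259 + 7840·229 = 81902843, so x̄ = 81902843/172817 ≈ 473.93.
Σw·y = 14136·455 + 106878·625 + 25758·554 + 18205·252 + 7840·860 = 98830622, so ȳ = 98830622/172817 ≈ 571.88.
Offset from (362, 454): Δx ≈ 111.93, Δy ≈ 117.88; distance = √(Δx² + Δy²) ≈ 162.55.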